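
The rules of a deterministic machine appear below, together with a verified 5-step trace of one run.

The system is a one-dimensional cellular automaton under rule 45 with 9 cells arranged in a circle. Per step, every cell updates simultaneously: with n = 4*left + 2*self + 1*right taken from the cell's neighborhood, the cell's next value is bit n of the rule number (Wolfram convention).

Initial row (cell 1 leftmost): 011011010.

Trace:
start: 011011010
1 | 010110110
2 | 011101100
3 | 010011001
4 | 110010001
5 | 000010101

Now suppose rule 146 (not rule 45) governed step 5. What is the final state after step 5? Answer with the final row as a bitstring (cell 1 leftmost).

(re-executing step 5 under rule 146; state before step 5: 110010001)
5 | 101101010

101101010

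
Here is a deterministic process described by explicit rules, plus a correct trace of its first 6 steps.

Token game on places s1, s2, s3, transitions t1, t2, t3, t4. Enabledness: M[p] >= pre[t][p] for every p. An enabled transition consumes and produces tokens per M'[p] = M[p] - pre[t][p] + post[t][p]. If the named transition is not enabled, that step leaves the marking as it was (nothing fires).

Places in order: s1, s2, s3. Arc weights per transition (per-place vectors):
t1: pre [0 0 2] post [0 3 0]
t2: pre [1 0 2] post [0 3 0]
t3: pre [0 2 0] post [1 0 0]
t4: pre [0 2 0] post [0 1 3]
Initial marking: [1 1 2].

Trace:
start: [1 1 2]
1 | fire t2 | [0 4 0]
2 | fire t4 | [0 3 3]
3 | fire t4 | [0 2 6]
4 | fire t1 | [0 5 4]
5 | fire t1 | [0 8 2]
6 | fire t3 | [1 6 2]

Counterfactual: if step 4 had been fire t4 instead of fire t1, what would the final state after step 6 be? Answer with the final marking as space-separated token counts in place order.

1 2 7

(re-executing from step 4 with the substitution; state before step 4: [0 2 6])
4 | fire t4 | [0 1 9]
5 | fire t1 | [0 4 7]
6 | fire t3 | [1 2 7]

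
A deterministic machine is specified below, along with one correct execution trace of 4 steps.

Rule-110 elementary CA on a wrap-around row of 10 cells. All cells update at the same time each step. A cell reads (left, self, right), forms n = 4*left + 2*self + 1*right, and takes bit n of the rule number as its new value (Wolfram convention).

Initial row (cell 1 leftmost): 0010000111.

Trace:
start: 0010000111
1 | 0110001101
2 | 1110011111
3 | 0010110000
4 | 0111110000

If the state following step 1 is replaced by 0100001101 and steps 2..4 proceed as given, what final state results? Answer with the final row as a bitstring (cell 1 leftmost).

state after step 1 := 0100001101
2 | 1100011111
3 | 0100110000
4 | 1101110000

1101110000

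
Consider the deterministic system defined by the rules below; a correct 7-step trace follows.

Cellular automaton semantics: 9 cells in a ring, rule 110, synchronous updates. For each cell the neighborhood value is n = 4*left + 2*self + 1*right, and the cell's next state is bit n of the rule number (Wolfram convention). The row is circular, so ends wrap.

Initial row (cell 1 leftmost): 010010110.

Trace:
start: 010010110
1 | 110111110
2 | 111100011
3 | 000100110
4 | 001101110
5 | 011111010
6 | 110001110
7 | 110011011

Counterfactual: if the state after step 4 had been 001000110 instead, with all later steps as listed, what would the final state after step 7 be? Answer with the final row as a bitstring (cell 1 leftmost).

state after step 4 := 001000110
5 | 011001110
6 | 111011010
7 | 101111111

101111111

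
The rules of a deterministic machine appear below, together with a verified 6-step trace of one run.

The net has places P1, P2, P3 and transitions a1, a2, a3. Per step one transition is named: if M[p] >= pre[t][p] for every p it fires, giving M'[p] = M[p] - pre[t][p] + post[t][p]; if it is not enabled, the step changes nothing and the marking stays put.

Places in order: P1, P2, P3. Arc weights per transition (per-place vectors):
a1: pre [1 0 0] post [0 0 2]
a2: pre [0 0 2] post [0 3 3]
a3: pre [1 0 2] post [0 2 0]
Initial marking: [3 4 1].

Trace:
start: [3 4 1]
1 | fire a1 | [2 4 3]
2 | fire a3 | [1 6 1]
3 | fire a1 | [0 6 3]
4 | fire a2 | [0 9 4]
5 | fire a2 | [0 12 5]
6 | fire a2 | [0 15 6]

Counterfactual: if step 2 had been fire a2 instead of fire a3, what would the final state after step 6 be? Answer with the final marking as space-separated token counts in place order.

(re-executing from step 2 with the substitution; state before step 2: [2 4 3])
2 | fire a2 | [2 7 4]
3 | fire a1 | [1 7 6]
4 | fire a2 | [1 10 7]
5 | fire a2 | [1 13 8]
6 | fire a2 | [1 16 9]

1 16 9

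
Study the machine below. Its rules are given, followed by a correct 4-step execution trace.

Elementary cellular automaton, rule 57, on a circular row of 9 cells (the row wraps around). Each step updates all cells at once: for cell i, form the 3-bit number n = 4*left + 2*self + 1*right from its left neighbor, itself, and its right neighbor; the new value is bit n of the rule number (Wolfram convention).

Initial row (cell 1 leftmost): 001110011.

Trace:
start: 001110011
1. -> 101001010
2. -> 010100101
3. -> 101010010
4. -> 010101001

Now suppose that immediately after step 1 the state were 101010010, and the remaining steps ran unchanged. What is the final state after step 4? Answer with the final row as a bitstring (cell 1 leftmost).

state after step 1 := 101010010
2. -> 010101001
3. -> 101010100
4. -> 010101010

010101010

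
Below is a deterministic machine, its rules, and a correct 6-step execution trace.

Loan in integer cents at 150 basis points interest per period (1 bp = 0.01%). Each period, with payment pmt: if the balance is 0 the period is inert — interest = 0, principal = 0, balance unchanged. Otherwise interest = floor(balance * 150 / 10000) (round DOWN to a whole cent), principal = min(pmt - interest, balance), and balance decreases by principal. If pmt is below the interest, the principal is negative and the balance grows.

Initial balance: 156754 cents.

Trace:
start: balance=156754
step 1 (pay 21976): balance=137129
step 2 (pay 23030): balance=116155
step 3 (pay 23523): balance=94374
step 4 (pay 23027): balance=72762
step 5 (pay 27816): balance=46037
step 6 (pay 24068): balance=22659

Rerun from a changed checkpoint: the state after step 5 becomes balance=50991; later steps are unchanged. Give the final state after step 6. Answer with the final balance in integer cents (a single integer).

state after step 5 := balance=50991
step 6 (pay 24068): balance=27687

27687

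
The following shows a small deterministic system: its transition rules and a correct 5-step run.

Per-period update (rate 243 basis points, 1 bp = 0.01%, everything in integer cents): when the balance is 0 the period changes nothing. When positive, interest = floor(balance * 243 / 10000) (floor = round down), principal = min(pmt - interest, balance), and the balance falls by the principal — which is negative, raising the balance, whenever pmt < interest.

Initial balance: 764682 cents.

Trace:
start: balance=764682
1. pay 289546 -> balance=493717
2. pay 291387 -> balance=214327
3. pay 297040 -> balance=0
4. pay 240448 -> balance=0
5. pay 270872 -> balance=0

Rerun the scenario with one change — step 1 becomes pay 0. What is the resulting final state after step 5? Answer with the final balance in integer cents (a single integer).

0

(re-executing from step 1 with the substitution; state before step 1: balance=764682)
1. pay 0 -> balance=783263
2. pay 291387 -> balance=510909
3. pay 297040 -> balance=226284
4. pay 240448 -> balance=0
5. pay 270872 -> balance=0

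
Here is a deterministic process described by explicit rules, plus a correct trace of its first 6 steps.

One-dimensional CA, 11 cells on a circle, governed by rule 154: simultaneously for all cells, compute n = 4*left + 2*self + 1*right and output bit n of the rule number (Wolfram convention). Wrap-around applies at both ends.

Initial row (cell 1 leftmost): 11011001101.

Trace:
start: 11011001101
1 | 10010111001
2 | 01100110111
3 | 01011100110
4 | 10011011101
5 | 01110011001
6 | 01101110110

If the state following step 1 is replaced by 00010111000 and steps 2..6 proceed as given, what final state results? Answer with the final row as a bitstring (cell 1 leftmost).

state after step 1 := 00010111000
2 | 00100110100
3 | 01011100010
4 | 10011010101
5 | 01110000001
6 | 01101000010

01101000010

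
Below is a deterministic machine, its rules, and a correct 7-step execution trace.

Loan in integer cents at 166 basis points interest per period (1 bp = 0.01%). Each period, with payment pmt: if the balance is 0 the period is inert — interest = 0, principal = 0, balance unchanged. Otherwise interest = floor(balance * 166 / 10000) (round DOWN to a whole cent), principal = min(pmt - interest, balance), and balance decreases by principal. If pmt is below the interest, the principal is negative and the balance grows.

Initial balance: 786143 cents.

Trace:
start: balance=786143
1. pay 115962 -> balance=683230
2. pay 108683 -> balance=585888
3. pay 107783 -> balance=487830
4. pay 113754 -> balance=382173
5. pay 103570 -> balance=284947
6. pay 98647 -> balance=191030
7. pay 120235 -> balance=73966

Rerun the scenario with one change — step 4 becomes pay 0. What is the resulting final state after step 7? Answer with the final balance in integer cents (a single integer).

193478

(re-executing from step 4 with the substitution; state before step 4: balance=487830)
4. pay 0 -> balance=495927
5. pay 103570 -> balance=400589
6. pay 98647 -> balance=308591
7. pay 120235 -> balance=193478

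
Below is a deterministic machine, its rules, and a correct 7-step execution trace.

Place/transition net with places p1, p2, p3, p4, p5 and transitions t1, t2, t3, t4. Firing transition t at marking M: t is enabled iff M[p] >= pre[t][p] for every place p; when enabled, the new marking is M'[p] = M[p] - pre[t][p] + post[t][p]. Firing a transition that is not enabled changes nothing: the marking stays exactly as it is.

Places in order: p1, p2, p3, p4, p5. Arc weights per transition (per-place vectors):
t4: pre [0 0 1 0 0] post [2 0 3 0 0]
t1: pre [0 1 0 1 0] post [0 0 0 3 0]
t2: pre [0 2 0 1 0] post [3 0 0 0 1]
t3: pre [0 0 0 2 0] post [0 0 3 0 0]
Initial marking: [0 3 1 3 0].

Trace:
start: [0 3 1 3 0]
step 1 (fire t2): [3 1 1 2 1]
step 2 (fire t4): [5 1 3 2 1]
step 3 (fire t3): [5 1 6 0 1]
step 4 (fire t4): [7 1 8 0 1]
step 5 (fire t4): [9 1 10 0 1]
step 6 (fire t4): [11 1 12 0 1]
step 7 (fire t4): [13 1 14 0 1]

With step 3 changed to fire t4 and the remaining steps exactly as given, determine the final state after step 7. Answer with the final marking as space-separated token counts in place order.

15 1 13 2 1

(re-executing from step 3 with the substitution; state before step 3: [5 1 3 2 1])
step 3 (fire t4): [7 1 5 2 1]
step 4 (fire t4): [9 1 7 2 1]
step 5 (fire t4): [11 1 9 2 1]
step 6 (fire t4): [13 1 11 2 1]
step 7 (fire t4): [15 1 13 2 1]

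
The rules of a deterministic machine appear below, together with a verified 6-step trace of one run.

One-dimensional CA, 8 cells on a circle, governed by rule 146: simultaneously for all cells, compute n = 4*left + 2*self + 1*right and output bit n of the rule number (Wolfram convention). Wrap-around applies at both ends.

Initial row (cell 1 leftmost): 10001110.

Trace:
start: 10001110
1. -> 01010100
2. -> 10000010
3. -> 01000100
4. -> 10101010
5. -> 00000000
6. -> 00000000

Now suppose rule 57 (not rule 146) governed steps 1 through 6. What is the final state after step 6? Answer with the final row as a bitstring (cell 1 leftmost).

(re-executing steps 1..6 under rule 57; state before step 1: 10001110)
1. -> 01101001
2. -> 11010100
3. -> 10101010
4. -> 01010101
5. -> 10101010
6. -> 01010101

01010101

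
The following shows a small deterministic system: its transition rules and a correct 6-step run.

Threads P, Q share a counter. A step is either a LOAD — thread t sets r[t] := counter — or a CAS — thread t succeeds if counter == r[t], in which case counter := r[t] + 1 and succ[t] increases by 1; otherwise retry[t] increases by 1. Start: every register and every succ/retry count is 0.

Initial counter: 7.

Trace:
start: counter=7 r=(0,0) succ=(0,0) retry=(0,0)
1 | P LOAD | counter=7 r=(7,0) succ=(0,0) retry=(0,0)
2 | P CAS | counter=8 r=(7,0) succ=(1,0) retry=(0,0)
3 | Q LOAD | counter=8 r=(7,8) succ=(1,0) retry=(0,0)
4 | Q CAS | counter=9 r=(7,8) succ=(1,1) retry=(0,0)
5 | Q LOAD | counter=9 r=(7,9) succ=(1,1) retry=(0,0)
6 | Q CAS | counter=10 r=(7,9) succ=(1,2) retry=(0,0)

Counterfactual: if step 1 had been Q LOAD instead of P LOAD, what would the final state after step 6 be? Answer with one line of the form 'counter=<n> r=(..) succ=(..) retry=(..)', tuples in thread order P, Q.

counter=9 r=(0,8) succ=(0,2) retry=(1,0)

(re-executing from step 1 with the substitution; state before step 1: counter=7 r=(0,0) succ=(0,0) retry=(0,0))
1 | Q LOAD | counter=7 r=(0,7) succ=(0,0) retry=(0,0)
2 | P CAS | counter=7 r=(0,7) succ=(0,0) retry=(1,0)
3 | Q LOAD | counter=7 r=(0,7) succ=(0,0) retry=(1,0)
4 | Q CAS | counter=8 r=(0,7) succ=(0,1) retry=(1,0)
5 | Q LOAD | counter=8 r=(0,8) succ=(0,1) retry=(1,0)
6 | Q CAS | counter=9 r=(0,8) succ=(0,2) retry=(1,0)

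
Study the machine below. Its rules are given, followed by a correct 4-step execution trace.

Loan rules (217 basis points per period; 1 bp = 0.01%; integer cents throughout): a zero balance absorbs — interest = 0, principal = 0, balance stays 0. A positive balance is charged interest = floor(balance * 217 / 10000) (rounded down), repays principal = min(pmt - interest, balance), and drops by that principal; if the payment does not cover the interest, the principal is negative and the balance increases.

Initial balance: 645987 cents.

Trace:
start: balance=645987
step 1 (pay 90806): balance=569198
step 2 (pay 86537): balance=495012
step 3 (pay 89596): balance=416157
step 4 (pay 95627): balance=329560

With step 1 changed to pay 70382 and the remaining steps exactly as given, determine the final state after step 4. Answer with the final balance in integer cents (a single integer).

351343

(re-executing from step 1 with the substitution; state before step 1: balance=645987)
step 1 (pay 70382): balance=589622
step 2 (pay 86537): balance=515879
step 3 (pay 89596): balance=437477
step 4 (pay 95627): balance=351343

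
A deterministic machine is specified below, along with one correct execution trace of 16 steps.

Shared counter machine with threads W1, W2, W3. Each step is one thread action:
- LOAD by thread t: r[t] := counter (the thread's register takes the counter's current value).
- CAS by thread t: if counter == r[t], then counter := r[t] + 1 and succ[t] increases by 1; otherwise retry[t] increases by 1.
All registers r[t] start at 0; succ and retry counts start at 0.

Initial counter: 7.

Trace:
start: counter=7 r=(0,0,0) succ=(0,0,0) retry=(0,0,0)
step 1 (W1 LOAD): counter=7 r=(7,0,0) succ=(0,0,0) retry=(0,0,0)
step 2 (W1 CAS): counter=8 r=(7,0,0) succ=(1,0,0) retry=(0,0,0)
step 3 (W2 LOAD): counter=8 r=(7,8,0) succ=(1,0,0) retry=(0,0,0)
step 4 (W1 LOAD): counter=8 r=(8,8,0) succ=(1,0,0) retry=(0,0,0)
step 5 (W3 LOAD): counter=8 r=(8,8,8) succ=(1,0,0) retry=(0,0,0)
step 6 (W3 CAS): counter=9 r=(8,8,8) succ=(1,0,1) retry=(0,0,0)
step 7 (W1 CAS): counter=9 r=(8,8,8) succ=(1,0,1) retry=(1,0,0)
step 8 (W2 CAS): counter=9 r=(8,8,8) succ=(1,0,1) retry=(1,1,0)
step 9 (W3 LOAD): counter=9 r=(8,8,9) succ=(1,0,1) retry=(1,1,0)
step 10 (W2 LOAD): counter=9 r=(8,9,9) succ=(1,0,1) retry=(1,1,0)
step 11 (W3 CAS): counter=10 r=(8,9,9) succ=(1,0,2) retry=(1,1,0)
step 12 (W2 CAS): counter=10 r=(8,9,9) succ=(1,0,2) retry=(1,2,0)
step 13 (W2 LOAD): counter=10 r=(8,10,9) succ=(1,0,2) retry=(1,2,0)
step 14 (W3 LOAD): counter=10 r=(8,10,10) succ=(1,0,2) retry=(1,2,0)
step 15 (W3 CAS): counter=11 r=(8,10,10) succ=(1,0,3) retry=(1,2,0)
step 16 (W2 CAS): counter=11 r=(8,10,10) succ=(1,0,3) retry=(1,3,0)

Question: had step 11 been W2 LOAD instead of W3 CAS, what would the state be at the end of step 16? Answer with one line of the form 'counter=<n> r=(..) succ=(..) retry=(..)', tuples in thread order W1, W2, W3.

(re-executing from step 11 with the substitution; state before step 11: counter=9 r=(8,9,9) succ=(1,0,1) retry=(1,1,0))
step 11 (W2 LOAD): counter=9 r=(8,9,9) succ=(1,0,1) retry=(1,1,0)
step 12 (W2 CAS): counter=10 r=(8,9,9) succ=(1,1,1) retry=(1,1,0)
step 13 (W2 LOAD): counter=10 r=(8,10,9) succ=(1,1,1) retry=(1,1,0)
step 14 (W3 LOAD): counter=10 r=(8,10,10) succ=(1,1,1) retry=(1,1,0)
step 15 (W3 CAS): counter=11 r=(8,10,10) succ=(1,1,2) retry=(1,1,0)
step 16 (W2 CAS): counter=11 r=(8,10,10) succ=(1,1,2) retry=(1,2,0)

counter=11 r=(8,10,10) succ=(1,1,2) retry=(1,2,0)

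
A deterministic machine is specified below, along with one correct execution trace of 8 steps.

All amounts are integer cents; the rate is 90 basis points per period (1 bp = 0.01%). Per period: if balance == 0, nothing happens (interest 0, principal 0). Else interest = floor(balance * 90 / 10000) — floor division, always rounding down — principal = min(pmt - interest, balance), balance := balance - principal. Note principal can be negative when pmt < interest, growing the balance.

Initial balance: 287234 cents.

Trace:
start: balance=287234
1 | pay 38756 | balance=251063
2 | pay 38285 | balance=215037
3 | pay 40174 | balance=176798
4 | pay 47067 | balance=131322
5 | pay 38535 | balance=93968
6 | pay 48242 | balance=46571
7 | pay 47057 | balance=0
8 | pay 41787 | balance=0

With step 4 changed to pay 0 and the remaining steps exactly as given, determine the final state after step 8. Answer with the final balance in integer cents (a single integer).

6930

(re-executing from step 4 with the substitution; state before step 4: balance=176798)
4 | pay 0 | balance=178389
5 | pay 38535 | balance=141459
6 | pay 48242 | balance=94490
7 | pay 47057 | balance=48283
8 | pay 41787 | balance=6930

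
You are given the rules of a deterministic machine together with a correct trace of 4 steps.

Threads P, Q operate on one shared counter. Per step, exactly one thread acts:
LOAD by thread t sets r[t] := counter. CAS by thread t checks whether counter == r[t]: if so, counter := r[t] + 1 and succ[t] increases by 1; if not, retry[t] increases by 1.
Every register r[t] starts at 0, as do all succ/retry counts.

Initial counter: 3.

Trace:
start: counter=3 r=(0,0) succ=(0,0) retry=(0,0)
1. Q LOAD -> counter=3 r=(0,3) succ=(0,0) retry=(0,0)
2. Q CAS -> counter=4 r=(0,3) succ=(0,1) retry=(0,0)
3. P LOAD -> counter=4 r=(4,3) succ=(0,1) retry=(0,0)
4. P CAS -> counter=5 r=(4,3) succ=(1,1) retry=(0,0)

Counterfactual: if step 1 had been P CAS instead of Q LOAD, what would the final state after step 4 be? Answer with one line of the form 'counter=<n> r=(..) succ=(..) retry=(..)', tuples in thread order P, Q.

(re-executing from step 1 with the substitution; state before step 1: counter=3 r=(0,0) succ=(0,0) retry=(0,0))
1. P CAS -> counter=3 r=(0,0) succ=(0,0) retry=(1,0)
2. Q CAS -> counter=3 r=(0,0) succ=(0,0) retry=(1,1)
3. P LOAD -> counter=3 r=(3,0) succ=(0,0) retry=(1,1)
4. P CAS -> counter=4 r=(3,0) succ=(1,0) retry=(1,1)

counter=4 r=(3,0) succ=(1,0) retry=(1,1)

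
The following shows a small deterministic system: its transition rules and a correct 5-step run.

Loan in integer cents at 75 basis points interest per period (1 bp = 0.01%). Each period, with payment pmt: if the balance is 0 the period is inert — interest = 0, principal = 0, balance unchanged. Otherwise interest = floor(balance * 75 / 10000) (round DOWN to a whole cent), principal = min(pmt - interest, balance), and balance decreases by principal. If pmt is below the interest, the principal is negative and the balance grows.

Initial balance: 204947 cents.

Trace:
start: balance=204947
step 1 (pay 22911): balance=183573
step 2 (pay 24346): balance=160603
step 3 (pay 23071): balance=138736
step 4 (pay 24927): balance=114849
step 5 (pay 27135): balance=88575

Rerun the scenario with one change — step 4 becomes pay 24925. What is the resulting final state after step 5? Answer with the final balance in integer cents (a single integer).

88577

(re-executing from step 4 with the substitution; state before step 4: balance=138736)
step 4 (pay 24925): balance=114851
step 5 (pay 27135): balance=88577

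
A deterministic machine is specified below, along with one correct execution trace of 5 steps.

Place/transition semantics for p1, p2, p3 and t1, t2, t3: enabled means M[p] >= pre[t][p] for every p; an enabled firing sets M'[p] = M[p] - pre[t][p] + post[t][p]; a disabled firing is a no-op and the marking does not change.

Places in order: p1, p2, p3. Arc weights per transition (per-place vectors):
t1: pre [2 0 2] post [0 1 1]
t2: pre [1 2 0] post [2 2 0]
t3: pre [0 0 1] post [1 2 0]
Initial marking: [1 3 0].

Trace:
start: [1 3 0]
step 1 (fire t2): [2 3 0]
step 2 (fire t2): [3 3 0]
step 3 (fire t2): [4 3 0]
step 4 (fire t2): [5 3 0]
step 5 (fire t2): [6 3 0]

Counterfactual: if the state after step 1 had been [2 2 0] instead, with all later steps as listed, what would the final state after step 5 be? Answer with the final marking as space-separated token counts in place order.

state after step 1 := [2 2 0]
step 2 (fire t2): [3 2 0]
step 3 (fire t2): [4 2 0]
step 4 (fire t2): [5 2 0]
step 5 (fire t2): [6 2 0]

6 2 0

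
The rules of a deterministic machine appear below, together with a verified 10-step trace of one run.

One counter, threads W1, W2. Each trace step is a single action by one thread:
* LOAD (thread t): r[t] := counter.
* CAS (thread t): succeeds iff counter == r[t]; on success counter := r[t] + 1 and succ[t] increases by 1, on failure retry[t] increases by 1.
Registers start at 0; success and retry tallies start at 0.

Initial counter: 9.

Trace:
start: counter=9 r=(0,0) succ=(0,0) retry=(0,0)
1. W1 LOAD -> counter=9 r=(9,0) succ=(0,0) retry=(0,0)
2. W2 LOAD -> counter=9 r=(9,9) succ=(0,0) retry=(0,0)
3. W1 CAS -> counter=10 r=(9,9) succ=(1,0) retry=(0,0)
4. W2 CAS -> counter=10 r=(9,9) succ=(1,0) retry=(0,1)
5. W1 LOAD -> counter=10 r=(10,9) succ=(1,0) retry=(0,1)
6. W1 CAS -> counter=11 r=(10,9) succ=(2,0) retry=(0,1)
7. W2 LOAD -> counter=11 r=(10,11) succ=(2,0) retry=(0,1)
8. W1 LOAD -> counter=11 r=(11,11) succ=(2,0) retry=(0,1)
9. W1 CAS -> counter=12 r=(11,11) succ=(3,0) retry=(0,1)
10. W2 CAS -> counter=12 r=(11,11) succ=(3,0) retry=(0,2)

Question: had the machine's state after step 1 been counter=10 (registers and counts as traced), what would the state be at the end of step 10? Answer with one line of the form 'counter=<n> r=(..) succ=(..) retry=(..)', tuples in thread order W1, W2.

state after step 1 := counter=10 r=(9,0) succ=(0,0) retry=(0,0)
2. W2 LOAD -> counter=10 r=(9,10) succ=(0,0) retry=(0,0)
3. W1 CAS -> counter=10 r=(9,10) succ=(0,0) retry=(1,0)
4. W2 CAS -> counter=11 r=(9,10) succ=(0,1) retry=(1,0)
5. W1 LOAD -> counter=11 r=(11,10) succ=(0,1) retry=(1,0)
6. W1 CAS -> counter=12 r=(11,10) succ=(1,1) retry=(1,0)
7. W2 LOAD -> counter=12 r=(11,12) succ=(1,1) retry=(1,0)
8. W1 LOAD -> counter=12 r=(12,12) succ=(1,1) retry=(1,0)
9. W1 CAS -> counter=13 r=(12,12) succ=(2,1) retry=(1,0)
10. W2 CAS -> counter=13 r=(12,12) succ=(2,1) retry=(1,1)

counter=13 r=(12,12) succ=(2,1) retry=(1,1)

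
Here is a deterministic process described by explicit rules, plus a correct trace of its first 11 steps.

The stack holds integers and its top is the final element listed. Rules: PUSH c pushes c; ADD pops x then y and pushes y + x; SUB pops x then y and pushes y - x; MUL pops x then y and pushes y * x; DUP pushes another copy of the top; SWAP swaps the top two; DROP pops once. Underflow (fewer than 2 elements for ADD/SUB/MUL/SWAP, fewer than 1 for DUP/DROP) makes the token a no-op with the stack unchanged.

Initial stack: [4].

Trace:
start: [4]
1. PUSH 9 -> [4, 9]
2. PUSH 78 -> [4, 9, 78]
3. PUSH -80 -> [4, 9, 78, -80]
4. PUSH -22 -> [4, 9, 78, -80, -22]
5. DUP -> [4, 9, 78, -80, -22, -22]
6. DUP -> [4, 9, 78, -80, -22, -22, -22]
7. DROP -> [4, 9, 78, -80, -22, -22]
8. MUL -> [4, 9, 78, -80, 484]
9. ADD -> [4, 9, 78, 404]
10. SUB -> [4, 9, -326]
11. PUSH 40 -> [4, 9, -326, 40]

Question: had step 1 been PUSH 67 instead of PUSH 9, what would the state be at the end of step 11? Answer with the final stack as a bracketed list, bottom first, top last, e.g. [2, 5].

[4, 67, -326, 40]

(re-executing from step 1 with the substitution; state before step 1: [4])
1. PUSH 67 -> [4, 67]
2. PUSH 78 -> [4, 67, 78]
3. PUSH -80 -> [4, 67, 78, -80]
4. PUSH -22 -> [4, 67, 78, -80, -22]
5. DUP -> [4, 67, 78, -80, -22, -22]
6. DUP -> [4, 67, 78, -80, -22, -22, -22]
7. DROP -> [4, 67, 78, -80, -22, -22]
8. MUL -> [4, 67, 78, -80, 484]
9. ADD -> [4, 67, 78, 404]
10. SUB -> [4, 67, -326]
11. PUSH 40 -> [4, 67, -326, 40]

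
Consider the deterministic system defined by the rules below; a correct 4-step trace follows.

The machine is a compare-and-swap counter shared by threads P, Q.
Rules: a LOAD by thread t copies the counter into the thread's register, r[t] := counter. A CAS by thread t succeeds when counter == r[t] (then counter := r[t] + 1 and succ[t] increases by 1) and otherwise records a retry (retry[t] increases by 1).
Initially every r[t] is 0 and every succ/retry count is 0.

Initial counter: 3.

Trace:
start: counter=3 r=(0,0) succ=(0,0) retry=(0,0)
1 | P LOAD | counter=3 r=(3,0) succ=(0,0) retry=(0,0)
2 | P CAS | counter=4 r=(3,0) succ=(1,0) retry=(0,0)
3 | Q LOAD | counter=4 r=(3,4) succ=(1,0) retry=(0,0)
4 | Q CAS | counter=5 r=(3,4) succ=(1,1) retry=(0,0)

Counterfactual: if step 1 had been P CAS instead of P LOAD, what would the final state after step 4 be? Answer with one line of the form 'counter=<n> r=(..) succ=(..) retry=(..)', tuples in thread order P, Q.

(re-executing from step 1 with the substitution; state before step 1: counter=3 r=(0,0) succ=(0,0) retry=(0,0))
1 | P CAS | counter=3 r=(0,0) succ=(0,0) retry=(1,0)
2 | P CAS | counter=3 r=(0,0) succ=(0,0) retry=(2,0)
3 | Q LOAD | counter=3 r=(0,3) succ=(0,0) retry=(2,0)
4 | Q CAS | counter=4 r=(0,3) succ=(0,1) retry=(2,0)

counter=4 r=(0,3) succ=(0,1) retry=(2,0)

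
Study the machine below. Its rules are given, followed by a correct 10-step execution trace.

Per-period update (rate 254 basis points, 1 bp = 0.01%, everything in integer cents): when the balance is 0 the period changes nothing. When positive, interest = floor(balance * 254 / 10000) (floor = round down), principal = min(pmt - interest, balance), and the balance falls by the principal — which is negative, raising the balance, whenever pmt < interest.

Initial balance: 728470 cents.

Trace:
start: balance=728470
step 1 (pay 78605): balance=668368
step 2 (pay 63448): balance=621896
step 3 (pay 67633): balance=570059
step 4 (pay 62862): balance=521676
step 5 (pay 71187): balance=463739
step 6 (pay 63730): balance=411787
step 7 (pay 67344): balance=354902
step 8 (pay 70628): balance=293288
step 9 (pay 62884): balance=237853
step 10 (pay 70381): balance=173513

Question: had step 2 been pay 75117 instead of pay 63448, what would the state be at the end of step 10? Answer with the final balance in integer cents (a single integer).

(re-executing from step 2 with the substitution; state before step 2: balance=668368)
step 2 (pay 75117): balance=610227
step 3 (pay 67633): balance=558093
step 4 (pay 62862): balance=509406
step 5 (pay 71187): balance=451157
step 6 (pay 63730): balance=398886
step 7 (pay 67344): balance=341673
step 8 (pay 70628): balance=279723
step 9 (pay 62884): balance=223943
step 10 (pay 70381): balance=159250

159250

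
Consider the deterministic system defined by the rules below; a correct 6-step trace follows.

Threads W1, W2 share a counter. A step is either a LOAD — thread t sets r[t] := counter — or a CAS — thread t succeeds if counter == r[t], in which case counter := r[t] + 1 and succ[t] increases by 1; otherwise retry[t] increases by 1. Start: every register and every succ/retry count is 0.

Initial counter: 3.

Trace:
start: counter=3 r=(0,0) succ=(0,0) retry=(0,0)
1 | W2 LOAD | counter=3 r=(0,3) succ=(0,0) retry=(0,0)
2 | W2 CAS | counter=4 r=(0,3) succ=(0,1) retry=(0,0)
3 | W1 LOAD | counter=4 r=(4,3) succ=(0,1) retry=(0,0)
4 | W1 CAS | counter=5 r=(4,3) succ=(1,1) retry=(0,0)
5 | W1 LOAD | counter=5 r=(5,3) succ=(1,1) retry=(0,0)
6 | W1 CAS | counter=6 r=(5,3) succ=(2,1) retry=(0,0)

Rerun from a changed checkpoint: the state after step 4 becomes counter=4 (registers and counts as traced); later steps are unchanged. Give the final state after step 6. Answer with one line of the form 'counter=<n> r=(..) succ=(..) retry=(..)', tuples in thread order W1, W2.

state after step 4 := counter=4 r=(4,3) succ=(1,1) retry=(0,0)
5 | W1 LOAD | counter=4 r=(4,3) succ=(1,1) retry=(0,0)
6 | W1 CAS | counter=5 r=(4,3) succ=(2,1) retry=(0,0)

counter=5 r=(4,3) succ=(2,1) retry=(0,0)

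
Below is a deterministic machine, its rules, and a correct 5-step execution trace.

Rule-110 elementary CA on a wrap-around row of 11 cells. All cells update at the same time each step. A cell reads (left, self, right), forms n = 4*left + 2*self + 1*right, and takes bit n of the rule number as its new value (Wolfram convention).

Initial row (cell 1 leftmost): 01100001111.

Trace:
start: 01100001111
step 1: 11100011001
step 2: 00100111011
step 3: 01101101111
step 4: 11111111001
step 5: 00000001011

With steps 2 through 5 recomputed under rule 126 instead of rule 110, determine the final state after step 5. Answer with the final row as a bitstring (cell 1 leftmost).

10001111111

(re-executing steps 2..5 under rule 126; state before step 2: 11100011001)
step 2: 00110111111
step 3: 11111100001
step 4: 00000110011
step 5: 10001111111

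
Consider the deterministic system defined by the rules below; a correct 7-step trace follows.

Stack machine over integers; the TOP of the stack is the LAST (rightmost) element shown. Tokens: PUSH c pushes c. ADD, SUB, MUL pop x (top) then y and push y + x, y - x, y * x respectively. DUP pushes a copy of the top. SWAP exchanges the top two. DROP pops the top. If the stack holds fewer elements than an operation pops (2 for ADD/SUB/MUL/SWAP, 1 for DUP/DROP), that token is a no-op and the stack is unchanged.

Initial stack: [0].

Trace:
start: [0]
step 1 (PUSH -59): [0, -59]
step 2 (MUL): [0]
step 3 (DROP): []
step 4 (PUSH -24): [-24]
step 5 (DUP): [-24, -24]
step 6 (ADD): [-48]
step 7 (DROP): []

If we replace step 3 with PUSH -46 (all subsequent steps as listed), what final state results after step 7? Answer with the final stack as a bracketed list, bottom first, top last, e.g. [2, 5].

[0, -46]

(re-executing from step 3 with the substitution; state before step 3: [0])
step 3 (PUSH -46): [0, -46]
step 4 (PUSH -24): [0, -46, -24]
step 5 (DUP): [0, -46, -24, -24]
step 6 (ADD): [0, -46, -48]
step 7 (DROP): [0, -46]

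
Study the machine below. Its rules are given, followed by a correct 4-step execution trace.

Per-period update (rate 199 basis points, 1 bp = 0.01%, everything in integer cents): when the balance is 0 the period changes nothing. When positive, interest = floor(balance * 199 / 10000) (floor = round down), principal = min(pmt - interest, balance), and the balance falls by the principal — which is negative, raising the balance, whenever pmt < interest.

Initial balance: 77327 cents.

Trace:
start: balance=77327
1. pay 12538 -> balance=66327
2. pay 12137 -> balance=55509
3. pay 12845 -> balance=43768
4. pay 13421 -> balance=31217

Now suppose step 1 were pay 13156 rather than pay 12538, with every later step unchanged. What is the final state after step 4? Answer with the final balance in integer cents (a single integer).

30563

(re-executing from step 1 with the substitution; state before step 1: balance=77327)
1. pay 13156 -> balance=65709
2. pay 12137 -> balance=54879
3. pay 12845 -> balance=43126
4. pay 13421 -> balance=30563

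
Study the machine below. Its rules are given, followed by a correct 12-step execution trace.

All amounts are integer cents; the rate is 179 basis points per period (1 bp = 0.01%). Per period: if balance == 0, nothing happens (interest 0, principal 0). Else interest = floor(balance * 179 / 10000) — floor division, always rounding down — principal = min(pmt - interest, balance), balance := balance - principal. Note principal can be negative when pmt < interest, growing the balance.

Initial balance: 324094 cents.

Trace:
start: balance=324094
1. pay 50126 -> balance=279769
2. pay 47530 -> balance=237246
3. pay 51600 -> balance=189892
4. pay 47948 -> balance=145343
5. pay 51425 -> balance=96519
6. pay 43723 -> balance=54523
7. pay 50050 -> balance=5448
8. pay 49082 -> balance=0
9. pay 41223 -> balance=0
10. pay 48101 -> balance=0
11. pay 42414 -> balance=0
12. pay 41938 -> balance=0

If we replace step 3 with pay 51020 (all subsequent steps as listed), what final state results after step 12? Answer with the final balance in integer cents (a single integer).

(re-executing from step 3 with the substitution; state before step 3: balance=237246)
3. pay 51020 -> balance=190472
4. pay 47948 -> balance=145933
5. pay 51425 -> balance=97120
6. pay 43723 -> balance=55135
7. pay 50050 -> balance=6071
8. pay 49082 -> balance=0
9. pay 41223 -> balance=0
10. pay 48101 -> balance=0
11. pay 42414 -> balance=0
12. pay 41938 -> balance=0

0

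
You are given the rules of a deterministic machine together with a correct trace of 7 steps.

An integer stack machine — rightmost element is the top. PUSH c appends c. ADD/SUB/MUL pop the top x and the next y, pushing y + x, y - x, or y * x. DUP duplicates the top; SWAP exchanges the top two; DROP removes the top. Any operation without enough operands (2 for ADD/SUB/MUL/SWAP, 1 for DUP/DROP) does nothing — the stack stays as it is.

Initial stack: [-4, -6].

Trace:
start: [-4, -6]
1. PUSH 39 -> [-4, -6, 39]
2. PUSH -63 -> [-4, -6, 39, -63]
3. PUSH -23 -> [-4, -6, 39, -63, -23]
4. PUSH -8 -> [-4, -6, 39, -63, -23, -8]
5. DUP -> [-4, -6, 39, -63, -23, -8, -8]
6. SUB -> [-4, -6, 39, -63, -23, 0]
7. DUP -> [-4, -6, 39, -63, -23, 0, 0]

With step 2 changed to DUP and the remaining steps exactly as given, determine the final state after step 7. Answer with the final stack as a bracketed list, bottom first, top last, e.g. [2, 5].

(re-executing from step 2 with the substitution; state before step 2: [-4, -6, 39])
2. DUP -> [-4, -6, 39, 39]
3. PUSH -23 -> [-4, -6, 39, 39, -23]
4. PUSH -8 -> [-4, -6, 39, 39, -23, -8]
5. DUP -> [-4, -6, 39, 39, -23, -8, -8]
6. SUB -> [-4, -6, 39, 39, -23, 0]
7. DUP -> [-4, -6, 39, 39, -23, 0, 0]

[-4, -6, 39, 39, -23, 0, 0]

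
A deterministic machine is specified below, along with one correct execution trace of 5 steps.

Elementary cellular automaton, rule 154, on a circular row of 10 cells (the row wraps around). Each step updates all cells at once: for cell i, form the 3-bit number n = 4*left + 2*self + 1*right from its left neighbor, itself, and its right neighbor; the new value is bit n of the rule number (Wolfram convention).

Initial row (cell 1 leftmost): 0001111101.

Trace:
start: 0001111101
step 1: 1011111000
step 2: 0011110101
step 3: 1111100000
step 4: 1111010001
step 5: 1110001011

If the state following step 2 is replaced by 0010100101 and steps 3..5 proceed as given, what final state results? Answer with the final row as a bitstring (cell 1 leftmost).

state after step 2 := 0010100101
step 3: 1100011000
step 4: 1010110101
step 5: 0000100001

0000100001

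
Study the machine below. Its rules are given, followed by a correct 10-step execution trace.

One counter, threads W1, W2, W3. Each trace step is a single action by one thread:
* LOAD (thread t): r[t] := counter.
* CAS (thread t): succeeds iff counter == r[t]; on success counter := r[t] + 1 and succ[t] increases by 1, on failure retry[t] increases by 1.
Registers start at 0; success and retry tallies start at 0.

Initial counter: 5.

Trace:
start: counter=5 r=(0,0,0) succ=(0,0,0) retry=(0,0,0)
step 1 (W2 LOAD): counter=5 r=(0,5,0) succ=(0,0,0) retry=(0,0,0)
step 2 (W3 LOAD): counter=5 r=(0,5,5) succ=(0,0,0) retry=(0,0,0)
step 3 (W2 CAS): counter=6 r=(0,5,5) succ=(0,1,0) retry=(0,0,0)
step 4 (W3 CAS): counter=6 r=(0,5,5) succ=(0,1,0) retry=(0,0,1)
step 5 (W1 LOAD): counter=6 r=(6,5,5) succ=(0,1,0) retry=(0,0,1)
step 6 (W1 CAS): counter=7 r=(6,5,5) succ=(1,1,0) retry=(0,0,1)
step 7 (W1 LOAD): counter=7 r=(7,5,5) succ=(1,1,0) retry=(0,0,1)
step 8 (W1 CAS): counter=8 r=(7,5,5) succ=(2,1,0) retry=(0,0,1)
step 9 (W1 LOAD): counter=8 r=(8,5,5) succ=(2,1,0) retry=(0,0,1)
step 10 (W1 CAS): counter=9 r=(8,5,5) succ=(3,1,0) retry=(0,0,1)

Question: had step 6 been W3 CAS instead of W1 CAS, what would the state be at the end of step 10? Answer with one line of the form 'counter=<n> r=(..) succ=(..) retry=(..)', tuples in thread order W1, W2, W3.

counter=8 r=(7,5,5) succ=(2,1,0) retry=(0,0,2)

(re-executing from step 6 with the substitution; state before step 6: counter=6 r=(6,5,5) succ=(0,1,0) retry=(0,0,1))
step 6 (W3 CAS): counter=6 r=(6,5,5) succ=(0,1,0) retry=(0,0,2)
step 7 (W1 LOAD): counter=6 r=(6,5,5) succ=(0,1,0) retry=(0,0,2)
step 8 (W1 CAS): counter=7 r=(6,5,5) succ=(1,1,0) retry=(0,0,2)
step 9 (W1 LOAD): counter=7 r=(7,5,5) succ=(1,1,0) retry=(0,0,2)
step 10 (W1 CAS): counter=8 r=(7,5,5) succ=(2,1,0) retry=(0,0,2)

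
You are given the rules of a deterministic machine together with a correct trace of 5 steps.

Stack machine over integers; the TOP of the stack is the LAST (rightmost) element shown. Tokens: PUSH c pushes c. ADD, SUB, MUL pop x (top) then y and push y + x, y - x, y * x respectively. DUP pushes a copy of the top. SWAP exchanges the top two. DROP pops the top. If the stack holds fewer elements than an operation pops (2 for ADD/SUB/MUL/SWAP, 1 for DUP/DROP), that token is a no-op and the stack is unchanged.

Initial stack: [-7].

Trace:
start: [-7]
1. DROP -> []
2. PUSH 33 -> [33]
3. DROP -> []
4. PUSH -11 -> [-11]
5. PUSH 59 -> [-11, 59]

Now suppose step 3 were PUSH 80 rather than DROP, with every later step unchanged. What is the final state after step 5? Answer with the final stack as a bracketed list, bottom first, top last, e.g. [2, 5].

(re-executing from step 3 with the substitution; state before step 3: [33])
3. PUSH 80 -> [33, 80]
4. PUSH -11 -> [33, 80, -11]
5. PUSH 59 -> [33, 80, -11, 59]

[33, 80, -11, 59]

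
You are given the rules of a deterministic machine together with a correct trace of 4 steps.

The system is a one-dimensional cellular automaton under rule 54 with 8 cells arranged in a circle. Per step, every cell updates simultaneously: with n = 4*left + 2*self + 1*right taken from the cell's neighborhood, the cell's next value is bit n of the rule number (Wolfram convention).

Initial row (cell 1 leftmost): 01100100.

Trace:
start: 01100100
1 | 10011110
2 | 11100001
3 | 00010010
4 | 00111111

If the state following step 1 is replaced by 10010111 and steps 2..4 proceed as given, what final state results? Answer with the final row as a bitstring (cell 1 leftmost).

11001111

state after step 1 := 10010111
2 | 01111000
3 | 10000100
4 | 11001111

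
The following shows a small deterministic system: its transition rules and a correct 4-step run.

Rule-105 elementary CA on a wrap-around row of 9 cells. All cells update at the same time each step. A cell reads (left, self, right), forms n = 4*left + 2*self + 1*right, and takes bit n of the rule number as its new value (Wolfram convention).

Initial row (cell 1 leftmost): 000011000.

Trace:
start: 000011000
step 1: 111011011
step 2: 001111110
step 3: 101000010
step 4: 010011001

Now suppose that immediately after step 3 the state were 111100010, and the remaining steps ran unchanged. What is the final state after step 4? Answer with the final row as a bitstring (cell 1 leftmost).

100101001

state after step 3 := 111100010
step 4: 100101001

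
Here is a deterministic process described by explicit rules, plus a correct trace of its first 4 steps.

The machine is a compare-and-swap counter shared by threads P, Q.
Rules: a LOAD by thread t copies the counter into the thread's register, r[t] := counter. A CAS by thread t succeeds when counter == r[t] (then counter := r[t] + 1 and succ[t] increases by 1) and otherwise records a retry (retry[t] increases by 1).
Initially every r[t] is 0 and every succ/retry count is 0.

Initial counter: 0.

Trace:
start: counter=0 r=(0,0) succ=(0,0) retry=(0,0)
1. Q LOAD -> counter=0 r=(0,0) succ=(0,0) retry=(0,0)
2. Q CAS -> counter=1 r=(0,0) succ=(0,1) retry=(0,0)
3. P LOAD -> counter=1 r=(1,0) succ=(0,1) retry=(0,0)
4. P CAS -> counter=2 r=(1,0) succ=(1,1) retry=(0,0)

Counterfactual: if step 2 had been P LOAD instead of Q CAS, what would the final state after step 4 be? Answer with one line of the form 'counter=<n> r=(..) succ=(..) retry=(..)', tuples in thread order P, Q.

counter=1 r=(0,0) succ=(1,0) retry=(0,0)

(re-executing from step 2 with the substitution; state before step 2: counter=0 r=(0,0) succ=(0,0) retry=(0,0))
2. P LOAD -> counter=0 r=(0,0) succ=(0,0) retry=(0,0)
3. P LOAD -> counter=0 r=(0,0) succ=(0,0) retry=(0,0)
4. P CAS -> counter=1 r=(0,0) succ=(1,0) retry=(0,0)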